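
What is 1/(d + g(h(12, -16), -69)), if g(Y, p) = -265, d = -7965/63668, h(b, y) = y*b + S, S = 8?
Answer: -63668/16879985 ≈ -0.0037718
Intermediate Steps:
h(b, y) = 8 + b*y (h(b, y) = y*b + 8 = b*y + 8 = 8 + b*y)
d = -7965/63668 (d = -7965*1/63668 = -7965/63668 ≈ -0.12510)
1/(d + g(h(12, -16), -69)) = 1/(-7965/63668 - 265) = 1/(-16879985/63668) = -63668/16879985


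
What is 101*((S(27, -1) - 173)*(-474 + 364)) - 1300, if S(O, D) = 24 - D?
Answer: 1642980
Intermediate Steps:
101*((S(27, -1) - 173)*(-474 + 364)) - 1300 = 101*(((24 - 1*(-1)) - 173)*(-474 + 364)) - 1300 = 101*(((24 + 1) - 173)*(-110)) - 1300 = 101*((25 - 173)*(-110)) - 1300 = 101*(-148*(-110)) - 1300 = 101*16280 - 1300 = 1644280 - 1300 = 1642980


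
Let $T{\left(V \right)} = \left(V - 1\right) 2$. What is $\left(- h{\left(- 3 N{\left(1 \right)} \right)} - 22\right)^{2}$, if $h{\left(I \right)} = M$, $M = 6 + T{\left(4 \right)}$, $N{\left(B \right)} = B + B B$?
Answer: $1156$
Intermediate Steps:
$N{\left(B \right)} = B + B^{2}$
$T{\left(V \right)} = -2 + 2 V$ ($T{\left(V \right)} = \left(-1 + V\right) 2 = -2 + 2 V$)
$M = 12$ ($M = 6 + \left(-2 + 2 \cdot 4\right) = 6 + \left(-2 + 8\right) = 6 + 6 = 12$)
$h{\left(I \right)} = 12$
$\left(- h{\left(- 3 N{\left(1 \right)} \right)} - 22\right)^{2} = \left(\left(-1\right) 12 - 22\right)^{2} = \left(-12 - 22\right)^{2} = \left(-34\right)^{2} = 1156$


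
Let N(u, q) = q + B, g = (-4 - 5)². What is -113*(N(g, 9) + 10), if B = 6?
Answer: -2825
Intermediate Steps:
g = 81 (g = (-9)² = 81)
N(u, q) = 6 + q (N(u, q) = q + 6 = 6 + q)
-113*(N(g, 9) + 10) = -113*((6 + 9) + 10) = -113*(15 + 10) = -113*25 = -2825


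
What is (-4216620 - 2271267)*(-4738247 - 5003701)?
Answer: 63204657783876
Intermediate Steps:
(-4216620 - 2271267)*(-4738247 - 5003701) = -6487887*(-9741948) = 63204657783876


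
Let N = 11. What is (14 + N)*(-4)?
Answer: -100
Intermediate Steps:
(14 + N)*(-4) = (14 + 11)*(-4) = 25*(-4) = -100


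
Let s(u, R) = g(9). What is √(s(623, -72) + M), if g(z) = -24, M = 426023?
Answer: √425999 ≈ 652.69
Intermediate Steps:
s(u, R) = -24
√(s(623, -72) + M) = √(-24 + 426023) = √425999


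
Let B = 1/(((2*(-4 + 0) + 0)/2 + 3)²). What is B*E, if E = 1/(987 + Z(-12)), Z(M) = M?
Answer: 1/975 ≈ 0.0010256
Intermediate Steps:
B = 1 (B = 1/(((2*(-4) + 0)/2 + 3)²) = 1/(((-8 + 0)/2 + 3)²) = 1/(((½)*(-8) + 3)²) = 1/((-4 + 3)²) = 1/((-1)²) = 1/1 = 1)
E = 1/975 (E = 1/(987 - 12) = 1/975 ≈ 0.0010256)
B*E = 1*(1/975) = 1/975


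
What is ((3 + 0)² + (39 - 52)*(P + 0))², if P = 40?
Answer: 261121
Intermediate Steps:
((3 + 0)² + (39 - 52)*(P + 0))² = ((3 + 0)² + (39 - 52)*(40 + 0))² = (3² - 13*40)² = (9 - 520)² = (-511)² = 261121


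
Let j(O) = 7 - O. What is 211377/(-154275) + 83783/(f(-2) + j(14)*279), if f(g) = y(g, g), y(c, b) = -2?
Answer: -3077016/69575 ≈ -44.226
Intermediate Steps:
f(g) = -2
211377/(-154275) + 83783/(f(-2) + j(14)*279) = 211377/(-154275) + 83783/(-2 + (7 - 1*14)*279) = 211377*(-1/154275) + 83783/(-2 + (7 - 14)*279) = -70459/51425 + 83783/(-2 - 7*279) = -70459/51425 + 83783/(-2 - 1953) = -70459/51425 + 83783/(-1955) = -70459/51425 + 83783*(-1/1955) = -70459/51425 - 83783/1955 = -3077016/69575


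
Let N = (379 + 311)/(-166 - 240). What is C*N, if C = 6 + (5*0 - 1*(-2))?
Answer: -2760/203 ≈ -13.596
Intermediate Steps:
C = 8 (C = 6 + (0 + 2) = 6 + 2 = 8)
N = -345/203 (N = 690/(-406) = 690*(-1/406) = -345/203 ≈ -1.6995)
C*N = 8*(-345/203) = -2760/203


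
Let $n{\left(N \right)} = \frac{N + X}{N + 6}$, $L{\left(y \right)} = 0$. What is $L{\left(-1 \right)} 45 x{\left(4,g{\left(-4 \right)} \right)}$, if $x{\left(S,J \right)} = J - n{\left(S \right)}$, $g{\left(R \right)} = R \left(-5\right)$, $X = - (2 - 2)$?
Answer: $0$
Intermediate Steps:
$X = 0$ ($X = \left(-1\right) 0 = 0$)
$g{\left(R \right)} = - 5 R$
$n{\left(N \right)} = \frac{N}{6 + N}$ ($n{\left(N \right)} = \frac{N + 0}{N + 6} = \frac{N}{6 + N}$)
$x{\left(S,J \right)} = J - \frac{S}{6 + S}$
$L{\left(-1 \right)} 45 x{\left(4,g{\left(-4 \right)} \right)} = 0 \cdot 45 \frac{\left(-1\right) 4 + \left(-5\right) \left(-4\right) \left(6 + 4\right)}{6 + 4} = 0 \frac{-4 + 20 \cdot 10}{10} = 0 \frac{-4 + 200}{10} = 0 \cdot \frac{1}{10} \cdot 196 = 0 \cdot \frac{98}{5} = 0$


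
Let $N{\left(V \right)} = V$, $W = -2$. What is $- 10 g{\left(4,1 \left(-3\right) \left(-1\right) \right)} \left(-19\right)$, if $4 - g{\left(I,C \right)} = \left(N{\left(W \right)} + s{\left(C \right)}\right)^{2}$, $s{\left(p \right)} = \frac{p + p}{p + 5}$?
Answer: $\frac{3705}{8} \approx 463.13$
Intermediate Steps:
$s{\left(p \right)} = \frac{2 p}{5 + p}$
$g{\left(I,C \right)} = 4 - \left(-2 + \frac{2 C}{5 + C}\right)^{2}$
$- 10 g{\left(4,1 \left(-3\right) \left(-1\right) \right)} \left(-19\right) = - 10 \left(4 - \frac{100}{\left(5 + 1 \left(-3\right) \left(-1\right)\right)^{2}}\right) \left(-19\right) = - 10 \left(4 - \frac{100}{\left(5 - -3\right)^{2}}\right) \left(-19\right) = - 10 \left(4 - \frac{100}{\left(5 + 3\right)^{2}}\right) \left(-19\right) = - 10 \left(4 - \frac{100}{64}\right) \left(-19\right) = - 10 \left(4 - \frac{25}{16}\right) \left(-19\right) = \left(-10\right) \frac{39}{16} \left(-19\right) = \left(- \frac{195}{8}\right) \left(-19\right) = \frac{3705}{8}$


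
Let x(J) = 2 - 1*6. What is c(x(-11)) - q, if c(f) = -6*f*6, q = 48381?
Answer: -48237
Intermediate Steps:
x(J) = -4 (x(J) = 2 - 6 = -4)
c(f) = -36*f
c(x(-11)) - q = -36*(-4) - 1*48381 = 144 - 48381 = -48237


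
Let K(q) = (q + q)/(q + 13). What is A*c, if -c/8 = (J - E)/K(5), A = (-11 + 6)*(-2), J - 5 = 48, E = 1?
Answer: -7488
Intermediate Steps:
J = 53 (J = 5 + 48 = 53)
K(q) = 2*q/(13 + q) (K(q) = (2*q)/(13 + q) = 2*q/(13 + q))
A = 10 (A = -5*(-2) = 10)
c = -3744/5 (c = -8*(53 - 1*1)/(2*5/(13 + 5)) = -8*(53 - 1)/(2*5/18) = -416/(2*5*(1/18)) = -416/5/9 = -416*9/5 = -8*468/5 = -3744/5 ≈ -748.80)
A*c = 10*(-3744/5) = -7488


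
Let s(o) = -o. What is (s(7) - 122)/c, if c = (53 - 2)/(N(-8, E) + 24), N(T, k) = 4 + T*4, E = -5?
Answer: 172/17 ≈ 10.118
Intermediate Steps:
N(T, k) = 4 + 4*T
c = -51/4 (c = (53 - 2)/((4 + 4*(-8)) + 24) = 51/((4 - 32) + 24) = 51/(-28 + 24) = 51/(-4) = 51*(-¼) = -51/4 ≈ -12.750)
(s(7) - 122)/c = (-1*7 - 122)/(-51/4) = -4*(-7 - 122)/51 = -4/51*(-129) = 172/17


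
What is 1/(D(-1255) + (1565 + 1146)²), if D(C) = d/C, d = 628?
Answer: 1255/9223648227 ≈ 1.3606e-7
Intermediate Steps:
D(C) = 628/C
1/(D(-1255) + (1565 + 1146)²) = 1/(628/(-1255) + (1565 + 1146)²) = 1/(628*(-1/1255) + 2711²) = 1/(-628/1255 + 7349521) = 1/(9223648227/1255) = 1255/9223648227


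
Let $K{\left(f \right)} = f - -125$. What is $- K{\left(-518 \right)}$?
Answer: $393$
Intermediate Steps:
$K{\left(f \right)} = 125 + f$ ($K{\left(f \right)} = f + 125 = 125 + f$)
$- K{\left(-518 \right)} = - (125 - 518) = \left(-1\right) \left(-393\right) = 393$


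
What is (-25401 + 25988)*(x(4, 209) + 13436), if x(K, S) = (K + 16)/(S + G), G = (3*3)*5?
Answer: 1001646234/127 ≈ 7.8870e+6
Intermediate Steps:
G = 45 (G = 9*5 = 45)
x(K, S) = (16 + K)/(45 + S) (x(K, S) = (K + 16)/(S + 45) = (16 + K)/(45 + S))
(-25401 + 25988)*(x(4, 209) + 13436) = (-25401 + 25988)*((16 + 4)/(45 + 209) + 13436) = 587*(20/254 + 13436) = 587*((1/254)*20 + 13436) = 587*(10/127 + 13436) = 587*(1706382/127) = 1001646234/127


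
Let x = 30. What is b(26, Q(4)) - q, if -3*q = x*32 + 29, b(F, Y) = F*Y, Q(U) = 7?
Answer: 1535/3 ≈ 511.67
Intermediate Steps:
q = -989/3 (q = -(30*32 + 29)/3 = -(960 + 29)/3 = -1/3*989 = -989/3 ≈ -329.67)
b(26, Q(4)) - q = 26*7 - 1*(-989/3) = 182 + 989/3 = 1535/3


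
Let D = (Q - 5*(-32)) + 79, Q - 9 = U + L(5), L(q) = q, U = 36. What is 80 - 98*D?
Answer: -28242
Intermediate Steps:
Q = 50 (Q = 9 + (36 + 5) = 9 + 41 = 50)
D = 289 (D = (50 - 5*(-32)) + 79 = (50 + 160) + 79 = 210 + 79 = 289)
80 - 98*D = 80 - 98*289 = 80 - 28322 = -28242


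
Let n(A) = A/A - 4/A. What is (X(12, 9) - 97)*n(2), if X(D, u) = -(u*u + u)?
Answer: 187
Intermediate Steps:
X(D, u) = -u - u² (X(D, u) = -(u² + u) = -(u + u²) = -u - u²)
n(A) = 1 - 4/A
(X(12, 9) - 97)*n(2) = (-1*9*(1 + 9) - 97)*((-4 + 2)/2) = (-1*9*10 - 97)*((½)*(-2)) = (-90 - 97)*(-1) = -187*(-1) = 187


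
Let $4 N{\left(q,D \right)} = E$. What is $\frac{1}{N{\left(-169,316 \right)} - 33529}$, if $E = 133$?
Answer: $- \frac{4}{133983} \approx -2.9855 \cdot 10^{-5}$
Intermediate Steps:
$N{\left(q,D \right)} = \frac{133}{4}$ ($N{\left(q,D \right)} = \frac{1}{4} \cdot 133 = \frac{133}{4}$)
$\frac{1}{N{\left(-169,316 \right)} - 33529} = \frac{1}{\frac{133}{4} - 33529} = \frac{1}{- \frac{133983}{4}} = - \frac{4}{133983}$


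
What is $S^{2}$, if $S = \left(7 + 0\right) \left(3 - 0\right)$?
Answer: $441$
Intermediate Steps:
$S = 21$ ($S = 7 \left(3 + 0\right) = 7 \cdot 3 = 21$)
$S^{2} = 21^{2} = 441$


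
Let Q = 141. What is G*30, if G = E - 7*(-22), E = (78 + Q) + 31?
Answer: 12120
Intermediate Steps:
E = 250 (E = (78 + 141) + 31 = 219 + 31 = 250)
G = 404 (G = 250 - 7*(-22) = 250 - 1*(-154) = 250 + 154 = 404)
G*30 = 404*30 = 12120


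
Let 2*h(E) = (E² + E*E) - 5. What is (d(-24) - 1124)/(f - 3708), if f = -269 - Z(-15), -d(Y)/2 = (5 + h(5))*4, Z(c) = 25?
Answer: 224/667 ≈ 0.33583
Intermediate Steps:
h(E) = -5/2 + E² (h(E) = ((E² + E*E) - 5)/2 = ((E² + E²) - 5)/2 = (2*E² - 5)/2 = (-5 + 2*E²)/2 = -5/2 + E²)
d(Y) = -220 (d(Y) = -2*(5 + (-5/2 + 5²))*4 = -2*(5 + (-5/2 + 25))*4 = -2*(5 + 45/2)*4 = -55*4 = -2*110 = -220)
f = -294 (f = -269 - 1*25 = -269 - 25 = -294)
(d(-24) - 1124)/(f - 3708) = (-220 - 1124)/(-294 - 3708) = -1344/(-4002) = -1344*(-1/4002) = 224/667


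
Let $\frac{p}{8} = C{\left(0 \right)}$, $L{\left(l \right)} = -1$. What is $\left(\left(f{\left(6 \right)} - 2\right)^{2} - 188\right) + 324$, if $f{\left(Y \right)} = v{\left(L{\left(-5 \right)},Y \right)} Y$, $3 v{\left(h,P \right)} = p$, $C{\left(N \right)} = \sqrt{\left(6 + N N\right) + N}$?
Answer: $1676 - 64 \sqrt{6} \approx 1519.2$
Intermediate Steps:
$C{\left(N \right)} = \sqrt{6 + N + N^{2}}$ ($C{\left(N \right)} = \sqrt{\left(6 + N^{2}\right) + N} = \sqrt{6 + N + N^{2}}$)
$p = 8 \sqrt{6}$ ($p = 8 \sqrt{6 + 0 + 0^{2}} = 8 \sqrt{6 + 0 + 0} = 8 \sqrt{6} \approx 19.596$)
$v{\left(h,P \right)} = \frac{8 \sqrt{6}}{3}$
$f{\left(Y \right)} = \frac{8 Y \sqrt{6}}{3}$ ($f{\left(Y \right)} = \frac{8 \sqrt{6}}{3} Y = \frac{8 Y \sqrt{6}}{3}$)
$\left(\left(f{\left(6 \right)} - 2\right)^{2} - 188\right) + 324 = \left(\left(\frac{8}{3} \cdot 6 \sqrt{6} - 2\right)^{2} - 188\right) + 324 = \left(\left(16 \sqrt{6} - 2\right)^{2} - 188\right) + 324 = \left(\left(-2 + 16 \sqrt{6}\right)^{2} - 188\right) + 324 = \left(-188 + \left(-2 + 16 \sqrt{6}\right)^{2}\right) + 324 = 136 + \left(-2 + 16 \sqrt{6}\right)^{2}$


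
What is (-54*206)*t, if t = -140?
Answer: 1557360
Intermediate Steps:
(-54*206)*t = -54*206*(-140) = -11124*(-140) = 1557360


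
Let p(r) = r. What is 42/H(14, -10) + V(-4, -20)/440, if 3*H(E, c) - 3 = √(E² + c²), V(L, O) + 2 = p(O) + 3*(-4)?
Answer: -12577/9020 + 36*√74/41 ≈ 6.1589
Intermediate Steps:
V(L, O) = -14 + O (V(L, O) = -2 + (O + 3*(-4)) = -2 + (O - 12) = -2 + (-12 + O) = -14 + O)
H(E, c) = 1 + √(E² + c²)/3
42/H(14, -10) + V(-4, -20)/440 = 42/(1 + √(14² + (-10)²)/3) + (-14 - 20)/440 = 42/(1 + √(196 + 100)/3) - 34*1/440 = 42/(1 + √296/3) - 17/220 = 42/(1 + (2*√74)/3) - 17/220 = 42/(1 + 2*√74/3) - 17/220 = -17/220 + 42/(1 + 2*√74/3)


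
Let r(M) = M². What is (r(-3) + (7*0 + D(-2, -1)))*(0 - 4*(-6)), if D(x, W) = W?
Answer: 192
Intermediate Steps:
(r(-3) + (7*0 + D(-2, -1)))*(0 - 4*(-6)) = ((-3)² + (7*0 - 1))*(0 - 4*(-6)) = (9 + (0 - 1))*(0 + 24) = (9 - 1)*24 = 8*24 = 192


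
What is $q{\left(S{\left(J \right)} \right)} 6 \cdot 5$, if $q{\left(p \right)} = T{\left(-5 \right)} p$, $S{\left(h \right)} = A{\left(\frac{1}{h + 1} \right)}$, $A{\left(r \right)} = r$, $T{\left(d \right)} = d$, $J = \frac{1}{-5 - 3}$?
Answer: $- \frac{1200}{7} \approx -171.43$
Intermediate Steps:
$J = - \frac{1}{8}$ ($J = \frac{1}{-8} = - \frac{1}{8} \approx -0.125$)
$S{\left(h \right)} = \frac{1}{1 + h}$ ($S{\left(h \right)} = \frac{1}{h + 1} = \frac{1}{1 + h}$)
$q{\left(p \right)} = - 5 p$
$q{\left(S{\left(J \right)} \right)} 6 \cdot 5 = - \frac{5}{1 - \frac{1}{8}} \cdot 6 \cdot 5 = - \frac{5}{\frac{7}{8}} \cdot 6 \cdot 5 = \left(-5\right) \frac{8}{7} \cdot 6 \cdot 5 = \left(- \frac{40}{7}\right) 6 \cdot 5 = \left(- \frac{240}{7}\right) 5 = - \frac{1200}{7}$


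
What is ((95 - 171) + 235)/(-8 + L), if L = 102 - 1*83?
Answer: 159/11 ≈ 14.455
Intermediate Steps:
L = 19 (L = 102 - 83 = 19)
((95 - 171) + 235)/(-8 + L) = ((95 - 171) + 235)/(-8 + 19) = (-76 + 235)/11 = 159*(1/11) = 159/11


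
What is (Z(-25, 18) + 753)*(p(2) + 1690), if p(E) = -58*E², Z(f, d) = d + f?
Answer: 1087668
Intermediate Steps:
(Z(-25, 18) + 753)*(p(2) + 1690) = ((18 - 25) + 753)*(-58*2² + 1690) = (-7 + 753)*(-58*4 + 1690) = 746*(-232 + 1690) = 746*1458 = 1087668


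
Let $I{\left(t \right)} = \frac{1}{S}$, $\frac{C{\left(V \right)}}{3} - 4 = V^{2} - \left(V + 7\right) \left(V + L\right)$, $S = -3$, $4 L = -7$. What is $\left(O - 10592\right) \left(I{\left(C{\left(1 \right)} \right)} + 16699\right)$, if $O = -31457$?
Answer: $- \frac{2106486704}{3} \approx -7.0216 \cdot 10^{8}$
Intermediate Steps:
$L = - \frac{7}{4}$ ($L = \frac{1}{4} \left(-7\right) = - \frac{7}{4} \approx -1.75$)
$C{\left(V \right)} = 12 + 3 V^{2} - 3 \left(7 + V\right) \left(- \frac{7}{4} + V\right)$ ($C{\left(V \right)} = 12 + 3 \left(V^{2} - \left(V + 7\right) \left(V - \frac{7}{4}\right)\right) = 12 + 3 \left(V^{2} - \left(7 + V\right) \left(- \frac{7}{4} + V\right)\right) = 12 + \left(3 V^{2} - 3 \left(7 + V\right) \left(- \frac{7}{4} + V\right)\right) = 12 + 3 V^{2} - 3 \left(7 + V\right) \left(- \frac{7}{4} + V\right)$)
$I{\left(t \right)} = - \frac{1}{3}$ ($I{\left(t \right)} = \frac{1}{-3} = - \frac{1}{3}$)
$\left(O - 10592\right) \left(I{\left(C{\left(1 \right)} \right)} + 16699\right) = \left(-31457 - 10592\right) \left(- \frac{1}{3} + 16699\right) = \left(-42049\right) \frac{50096}{3} = - \frac{2106486704}{3}$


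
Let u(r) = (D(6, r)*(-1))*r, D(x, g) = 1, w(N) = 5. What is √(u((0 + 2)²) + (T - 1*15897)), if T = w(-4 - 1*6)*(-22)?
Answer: 3*I*√1779 ≈ 126.53*I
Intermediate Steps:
u(r) = -r (u(r) = (1*(-1))*r = -r)
T = -110 (T = 5*(-22) = -110)
√(u((0 + 2)²) + (T - 1*15897)) = √(-(0 + 2)² + (-110 - 1*15897)) = √(-1*2² + (-110 - 15897)) = √(-1*4 - 16007) = √(-4 - 16007) = √(-16011) = 3*I*√1779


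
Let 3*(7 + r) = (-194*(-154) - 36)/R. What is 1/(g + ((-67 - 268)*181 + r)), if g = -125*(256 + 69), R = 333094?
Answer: -499641/50597130227 ≈ -9.8749e-6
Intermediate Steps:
g = -40625 (g = -125*325 = -40625)
r = -3482567/499641 (r = -7 + ((-194*(-154) - 36)/333094)/3 = -7 + ((29876 - 36)*(1/333094))/3 = -7 + (29840*(1/333094))/3 = -7 + (1/3)*(14920/166547) = -7 + 14920/499641 = -3482567/499641 ≈ -6.9701)
1/(g + ((-67 - 268)*181 + r)) = 1/(-40625 + ((-67 - 268)*181 - 3482567/499641)) = 1/(-40625 + (-335*181 - 3482567/499641)) = 1/(-40625 + (-60635 - 3482567/499641)) = 1/(-40625 - 30299214602/499641) = 1/(-50597130227/499641) = -499641/50597130227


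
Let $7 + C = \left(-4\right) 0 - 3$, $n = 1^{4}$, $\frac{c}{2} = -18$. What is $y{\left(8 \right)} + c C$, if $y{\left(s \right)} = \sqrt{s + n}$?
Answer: $363$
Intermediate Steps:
$c = -36$ ($c = 2 \left(-18\right) = -36$)
$n = 1$
$C = -10$ ($C = -7 - 3 = -10$)
$y{\left(s \right)} = \sqrt{1 + s}$ ($y{\left(s \right)} = \sqrt{s + 1} = \sqrt{1 + s}$)
$y{\left(8 \right)} + c C = \sqrt{1 + 8} - -360 = \sqrt{9} + 360 = 3 + 360 = 363$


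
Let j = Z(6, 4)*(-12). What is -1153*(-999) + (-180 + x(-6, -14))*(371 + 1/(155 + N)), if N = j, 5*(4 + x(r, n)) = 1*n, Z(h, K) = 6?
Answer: 449254909/415 ≈ 1.0825e+6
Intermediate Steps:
x(r, n) = -4 + n/5 (x(r, n) = -4 + (1*n)/5 = -4 + n/5)
j = -72 (j = 6*(-12) = -72)
N = -72
-1153*(-999) + (-180 + x(-6, -14))*(371 + 1/(155 + N)) = -1153*(-999) + (-180 + (-4 + (⅕)*(-14)))*(371 + 1/(155 - 72)) = 1151847 + (-180 + (-4 - 14/5))*(371 + 1/83) = 1151847 + (-180 - 34/5)*(371 + 1/83) = 1151847 - 934/5*30794/83 = 1151847 - 28761596/415 = 449254909/415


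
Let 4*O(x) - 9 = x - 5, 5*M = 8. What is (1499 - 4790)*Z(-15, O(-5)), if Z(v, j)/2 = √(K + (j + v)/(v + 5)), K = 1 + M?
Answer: -3291*√66/2 ≈ -13368.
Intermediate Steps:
M = 8/5 (M = (⅕)*8 = 8/5 ≈ 1.6000)
O(x) = 1 + x/4 (O(x) = 9/4 + (x - 5)/4 = 9/4 + (-5 + x)/4 = 9/4 + (-5/4 + x/4) = 1 + x/4)
K = 13/5 (K = 1 + 8/5 = 13/5 ≈ 2.6000)
Z(v, j) = 2*√(13/5 + (j + v)/(5 + v)) (Z(v, j) = 2*√(13/5 + (j + v)/(v + 5)) = 2*√(13/5 + (j + v)/(5 + v)))
(1499 - 4790)*Z(-15, O(-5)) = (1499 - 4790)*(2*√5*√((65 + 5*(1 + (¼)*(-5)) + 18*(-15))/(5 - 15))/5) = -6582*√5*√((65 + 5*(1 - 5/4) - 270)/(-10))/5 = -6582*√5*√(-(65 + 5*(-¼) - 270)/10)/5 = -6582*√5*√(-(65 - 5/4 - 270)/10)/5 = -6582*√5*√(-⅒*(-825/4))/5 = -6582*√5*√(165/8)/5 = -6582*√5*√330/4/5 = -3291*√66/2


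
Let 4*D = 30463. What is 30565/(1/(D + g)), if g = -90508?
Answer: -10134406485/4 ≈ -2.5336e+9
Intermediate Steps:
D = 30463/4 (D = (1/4)*30463 = 30463/4 ≈ 7615.8)
30565/(1/(D + g)) = 30565/(1/(30463/4 - 90508)) = 30565/(1/(-331569/4)) = 30565/(-4/331569) = 30565*(-331569/4) = -10134406485/4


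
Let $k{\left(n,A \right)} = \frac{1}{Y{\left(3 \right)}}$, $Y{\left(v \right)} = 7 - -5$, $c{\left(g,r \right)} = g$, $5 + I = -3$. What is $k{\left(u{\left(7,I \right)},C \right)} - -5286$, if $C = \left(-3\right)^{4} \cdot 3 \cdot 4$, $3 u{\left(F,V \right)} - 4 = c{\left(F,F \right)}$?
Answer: $\frac{63433}{12} \approx 5286.1$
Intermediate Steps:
$I = -8$ ($I = -5 - 3 = -8$)
$u{\left(F,V \right)} = \frac{4}{3} + \frac{F}{3}$
$Y{\left(v \right)} = 12$ ($Y{\left(v \right)} = 7 + 5 = 12$)
$C = 972$ ($C = 81 \cdot 3 \cdot 4 = 243 \cdot 4 = 972$)
$k{\left(n,A \right)} = \frac{1}{12}$
$k{\left(u{\left(7,I \right)},C \right)} - -5286 = \frac{1}{12} - -5286 = \frac{1}{12} + 5286 = \frac{63433}{12}$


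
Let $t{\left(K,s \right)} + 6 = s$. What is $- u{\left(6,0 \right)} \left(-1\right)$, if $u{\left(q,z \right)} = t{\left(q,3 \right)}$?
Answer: $-3$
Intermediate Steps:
$t{\left(K,s \right)} = -6 + s$
$u{\left(q,z \right)} = -3$ ($u{\left(q,z \right)} = -6 + 3 = -3$)
$- u{\left(6,0 \right)} \left(-1\right) = \left(-1\right) \left(-3\right) \left(-1\right) = 3 \left(-1\right) = -3$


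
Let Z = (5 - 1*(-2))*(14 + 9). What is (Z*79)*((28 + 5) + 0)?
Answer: 419727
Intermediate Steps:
Z = 161 (Z = (5 + 2)*23 = 7*23 = 161)
(Z*79)*((28 + 5) + 0) = (161*79)*((28 + 5) + 0) = 12719*(33 + 0) = 12719*33 = 419727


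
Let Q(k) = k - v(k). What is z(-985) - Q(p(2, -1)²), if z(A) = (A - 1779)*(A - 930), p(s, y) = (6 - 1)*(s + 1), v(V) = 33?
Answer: 5292868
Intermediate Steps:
p(s, y) = 5 + 5*s (p(s, y) = 5*(1 + s) = 5 + 5*s)
Q(k) = -33 + k (Q(k) = k - 1*33 = k - 33 = -33 + k)
z(A) = (-1779 + A)*(-930 + A)
z(-985) - Q(p(2, -1)²) = (1654470 + (-985)² - 2709*(-985)) - (-33 + (5 + 5*2)²) = (1654470 + 970225 + 2668365) - (-33 + (5 + 10)²) = 5293060 - (-33 + 15²) = 5293060 - (-33 + 225) = 5293060 - 1*192 = 5293060 - 192 = 5292868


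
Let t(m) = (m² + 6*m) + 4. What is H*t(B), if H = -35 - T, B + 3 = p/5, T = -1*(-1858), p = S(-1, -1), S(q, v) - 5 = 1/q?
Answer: 206337/25 ≈ 8253.5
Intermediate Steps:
S(q, v) = 5 + 1/q
p = 4 (p = 5 + 1/(-1) = 5 - 1 = 4)
T = 1858
B = -11/5 (B = -3 + 4/5 = -3 + 4*(⅕) = -3 + ⅘ = -11/5 ≈ -2.2000)
t(m) = 4 + m² + 6*m
H = -1893 (H = -35 - 1*1858 = -35 - 1858 = -1893)
H*t(B) = -1893*(4 + (-11/5)² + 6*(-11/5)) = -1893*(4 + 121/25 - 66/5) = -1893*(-109/25) = 206337/25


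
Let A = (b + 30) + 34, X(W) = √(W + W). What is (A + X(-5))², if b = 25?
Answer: (89 + I*√10)² ≈ 7911.0 + 562.89*I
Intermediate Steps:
X(W) = √2*√W (X(W) = √(2*W) = √2*√W)
A = 89 (A = (25 + 30) + 34 = 55 + 34 = 89)
(A + X(-5))² = (89 + √2*√(-5))² = (89 + √2*(I*√5))² = (89 + I*√10)²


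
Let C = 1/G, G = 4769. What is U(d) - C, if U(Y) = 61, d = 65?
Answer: 290908/4769 ≈ 61.000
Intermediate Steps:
C = 1/4769 ≈ 0.00020969
U(d) - C = 61 - 1*1/4769 = 61 - 1/4769 = 290908/4769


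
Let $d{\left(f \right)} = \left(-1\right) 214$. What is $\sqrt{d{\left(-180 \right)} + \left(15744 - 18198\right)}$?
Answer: $2 i \sqrt{667} \approx 51.653 i$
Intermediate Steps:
$d{\left(f \right)} = -214$
$\sqrt{d{\left(-180 \right)} + \left(15744 - 18198\right)} = \sqrt{-214 + \left(15744 - 18198\right)} = \sqrt{-214 - 2454} = \sqrt{-2668} = 2 i \sqrt{667}$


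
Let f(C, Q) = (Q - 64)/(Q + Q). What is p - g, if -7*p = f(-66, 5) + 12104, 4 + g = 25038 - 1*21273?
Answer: -54893/10 ≈ -5489.3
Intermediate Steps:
f(C, Q) = (-64 + Q)/(2*Q) (f(C, Q) = (-64 + Q)/((2*Q)) = (-64 + Q)*(1/(2*Q)) = (-64 + Q)/(2*Q))
g = 3761 (g = -4 + (25038 - 1*21273) = -4 + (25038 - 21273) = -4 + 3765 = 3761)
p = -17283/10 (p = -((½)*(-64 + 5)/5 + 12104)/7 = -((½)*(⅕)*(-59) + 12104)/7 = -(-59/10 + 12104)/7 = -⅐*120981/10 = -17283/10 ≈ -1728.3)
p - g = -17283/10 - 1*3761 = -17283/10 - 3761 = -54893/10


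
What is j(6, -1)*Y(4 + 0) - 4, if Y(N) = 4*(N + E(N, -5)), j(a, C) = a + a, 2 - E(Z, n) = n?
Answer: 524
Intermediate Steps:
E(Z, n) = 2 - n
j(a, C) = 2*a
Y(N) = 28 + 4*N (Y(N) = 4*(N + (2 - 1*(-5))) = 4*(N + (2 + 5)) = 4*(N + 7) = 4*(7 + N) = 28 + 4*N)
j(6, -1)*Y(4 + 0) - 4 = (2*6)*(28 + 4*(4 + 0)) - 4 = 12*(28 + 4*4) - 4 = 12*(28 + 16) - 4 = 12*44 - 4 = 528 - 4 = 524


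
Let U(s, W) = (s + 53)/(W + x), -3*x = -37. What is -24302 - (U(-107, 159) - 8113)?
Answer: -4160492/257 ≈ -16189.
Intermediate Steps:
x = 37/3 (x = -⅓*(-37) = 37/3 ≈ 12.333)
U(s, W) = (53 + s)/(37/3 + W) (U(s, W) = (s + 53)/(W + 37/3) = (53 + s)/(37/3 + W))
-24302 - (U(-107, 159) - 8113) = -24302 - (3*(53 - 107)/(37 + 3*159) - 8113) = -24302 - (3*(-54)/(37 + 477) - 8113) = -24302 - (3*(-54)/514 - 8113) = -24302 - (3*(1/514)*(-54) - 8113) = -24302 - (-81/257 - 8113) = -24302 - 1*(-2085122/257) = -24302 + 2085122/257 = -4160492/257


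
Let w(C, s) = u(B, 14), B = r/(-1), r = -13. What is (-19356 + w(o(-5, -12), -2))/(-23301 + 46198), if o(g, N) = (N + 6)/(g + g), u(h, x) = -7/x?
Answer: -38713/45794 ≈ -0.84537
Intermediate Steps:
B = 13 (B = -13/(-1) = -13*(-1) = 13)
o(g, N) = (6 + N)/(2*g) (o(g, N) = (6 + N)/((2*g)) = (6 + N)*(1/(2*g)) = (6 + N)/(2*g))
w(C, s) = -½ (w(C, s) = -7/14 = -7*1/14 = -½)
(-19356 + w(o(-5, -12), -2))/(-23301 + 46198) = (-19356 - ½)/(-23301 + 46198) = -38713/2/22897 = -38713/2*1/22897 = -38713/45794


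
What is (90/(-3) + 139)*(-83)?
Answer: -9047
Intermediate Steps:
(90/(-3) + 139)*(-83) = (90*(-⅓) + 139)*(-83) = (-30 + 139)*(-83) = 109*(-83) = -9047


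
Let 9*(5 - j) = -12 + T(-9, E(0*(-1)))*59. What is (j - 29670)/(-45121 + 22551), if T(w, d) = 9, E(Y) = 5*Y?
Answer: 44584/33855 ≈ 1.3169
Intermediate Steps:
j = -158/3 (j = 5 - (-12 + 9*59)/9 = 5 - (-12 + 531)/9 = 5 - ⅑*519 = 5 - 173/3 = -158/3 ≈ -52.667)
(j - 29670)/(-45121 + 22551) = (-158/3 - 29670)/(-45121 + 22551) = -89168/3/(-22570) = -89168/3*(-1/22570) = 44584/33855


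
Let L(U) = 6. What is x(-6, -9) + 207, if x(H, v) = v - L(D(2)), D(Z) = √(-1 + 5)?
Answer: 192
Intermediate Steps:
D(Z) = 2 (D(Z) = √4 = 2)
x(H, v) = -6 + v (x(H, v) = v - 1*6 = v - 6 = -6 + v)
x(-6, -9) + 207 = (-6 - 9) + 207 = -15 + 207 = 192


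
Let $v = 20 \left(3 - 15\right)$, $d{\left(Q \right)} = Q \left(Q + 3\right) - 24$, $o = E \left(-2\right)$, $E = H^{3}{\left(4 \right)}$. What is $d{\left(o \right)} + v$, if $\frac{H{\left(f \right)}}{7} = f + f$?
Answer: $123362863864$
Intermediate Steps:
$H{\left(f \right)} = 14 f$ ($H{\left(f \right)} = 7 \left(f + f\right) = 7 \cdot 2 f = 14 f$)
$E = 175616$ ($E = \left(14 \cdot 4\right)^{3} = 56^{3} = 175616$)
$o = -351232$ ($o = 175616 \left(-2\right) = -351232$)
$d{\left(Q \right)} = -24 + Q \left(3 + Q\right)$ ($d{\left(Q \right)} = Q \left(3 + Q\right) - 24 = -24 + Q \left(3 + Q\right)$)
$v = -240$ ($v = 20 \left(-12\right) = -240$)
$d{\left(o \right)} + v = \left(-24 + \left(-351232\right)^{2} + 3 \left(-351232\right)\right) - 240 = \left(-24 + 123363917824 - 1053696\right) - 240 = 123362864104 - 240 = 123362863864$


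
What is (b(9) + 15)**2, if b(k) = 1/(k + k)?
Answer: 73441/324 ≈ 226.67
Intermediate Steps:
b(k) = 1/(2*k)
(b(9) + 15)**2 = ((1/2)/9 + 15)**2 = ((1/2)*(1/9) + 15)**2 = (1/18 + 15)**2 = (271/18)**2 = 73441/324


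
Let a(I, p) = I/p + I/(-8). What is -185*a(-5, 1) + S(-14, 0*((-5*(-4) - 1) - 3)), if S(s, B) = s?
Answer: 6363/8 ≈ 795.38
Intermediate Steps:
a(I, p) = -I/8 + I/p (a(I, p) = I/p + I*(-⅛) = I/p - I/8 = -I/8 + I/p)
-185*a(-5, 1) + S(-14, 0*((-5*(-4) - 1) - 3)) = -185*(-⅛*(-5) - 5/1) - 14 = -185*(5/8 - 5*1) - 14 = -185*(5/8 - 5) - 14 = -185*(-35/8) - 14 = 6475/8 - 14 = 6363/8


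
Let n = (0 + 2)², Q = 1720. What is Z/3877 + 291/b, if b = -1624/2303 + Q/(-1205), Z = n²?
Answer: -89451699415/655554176 ≈ -136.45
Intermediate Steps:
n = 4 (n = 2² = 4)
Z = 16 (Z = 4² = 16)
b = -169088/79289 (b = -1624/2303 + 1720/(-1205) = -1624*1/2303 + 1720*(-1/1205) = -232/329 - 344/241 = -169088/79289 ≈ -2.1326)
Z/3877 + 291/b = 16/3877 + 291/(-169088/79289) = 16*(1/3877) + 291*(-79289/169088) = 16/3877 - 23073099/169088 = -89451699415/655554176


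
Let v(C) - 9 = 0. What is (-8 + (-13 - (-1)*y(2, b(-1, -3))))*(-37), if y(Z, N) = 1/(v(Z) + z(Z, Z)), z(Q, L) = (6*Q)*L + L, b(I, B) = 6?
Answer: 27158/35 ≈ 775.94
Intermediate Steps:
v(C) = 9 (v(C) = 9 + 0 = 9)
z(Q, L) = L + 6*L*Q (z(Q, L) = 6*L*Q + L = L + 6*L*Q)
y(Z, N) = 1/(9 + Z*(1 + 6*Z))
(-8 + (-13 - (-1)*y(2, b(-1, -3))))*(-37) = (-8 + (-13 - (-1)/(9 + 2*(1 + 6*2))))*(-37) = (-8 + (-13 - (-1)/(9 + 2*(1 + 12))))*(-37) = (-8 + (-13 - (-1)/(9 + 2*13)))*(-37) = (-8 + (-13 - (-1)/(9 + 26)))*(-37) = (-8 + (-13 - (-1)/35))*(-37) = (-8 + (-13 - 1*(-1/35)))*(-37) = (-8 + (-13 + 1/35))*(-37) = (-8 - 454/35)*(-37) = -734/35*(-37) = 27158/35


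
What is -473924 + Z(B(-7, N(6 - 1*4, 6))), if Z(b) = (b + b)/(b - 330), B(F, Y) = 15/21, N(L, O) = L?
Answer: -218478966/461 ≈ -4.7392e+5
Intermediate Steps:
B(F, Y) = 5/7 (B(F, Y) = 15*(1/21) = 5/7)
Z(b) = 2*b/(-330 + b) (Z(b) = (2*b)/(-330 + b) = 2*b/(-330 + b))
-473924 + Z(B(-7, N(6 - 1*4, 6))) = -473924 + 2*(5/7)/(-330 + 5/7) = -473924 + 2*(5/7)/(-2305/7) = -473924 + 2*(5/7)*(-7/2305) = -473924 - 2/461 = -218478966/461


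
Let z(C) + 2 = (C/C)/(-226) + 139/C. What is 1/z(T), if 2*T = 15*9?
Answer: 30510/1673 ≈ 18.237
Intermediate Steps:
T = 135/2 (T = (15*9)/2 = (½)*135 = 135/2 ≈ 67.500)
z(C) = -453/226 + 139/C (z(C) = -2 + ((C/C)/(-226) + 139/C) = -2 + (1*(-1/226) + 139/C) = -2 + (-1/226 + 139/C) = -453/226 + 139/C)
1/z(T) = 1/(-453/226 + 139/(135/2)) = 1/(-453/226 + 139*(2/135)) = 1/(-453/226 + 278/135) = 1/(1673/30510) = 30510/1673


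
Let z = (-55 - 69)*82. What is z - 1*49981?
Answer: -60149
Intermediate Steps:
z = -10168 (z = -124*82 = -10168)
z - 1*49981 = -10168 - 1*49981 = -10168 - 49981 = -60149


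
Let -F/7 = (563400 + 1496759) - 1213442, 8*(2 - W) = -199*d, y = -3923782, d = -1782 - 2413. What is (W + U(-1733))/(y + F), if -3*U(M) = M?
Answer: 2490503/236419224 ≈ 0.010534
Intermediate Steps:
d = -4195
U(M) = -M/3
W = -834789/8 (W = 2 - (-199)*(-4195)/8 = 2 - ⅛*834805 = 2 - 834805/8 = -834789/8 ≈ -1.0435e+5)
F = -5927019 (F = -7*((563400 + 1496759) - 1213442) = -7*(2060159 - 1213442) = -7*846717 = -5927019)
(W + U(-1733))/(y + F) = (-834789/8 - ⅓*(-1733))/(-3923782 - 5927019) = (-834789/8 + 1733/3)/(-9850801) = -2490503/24*(-1/9850801) = 2490503/236419224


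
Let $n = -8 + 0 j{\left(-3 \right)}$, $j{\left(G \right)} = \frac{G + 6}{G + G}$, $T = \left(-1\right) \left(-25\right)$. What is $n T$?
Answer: $-200$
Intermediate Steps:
$T = 25$
$j{\left(G \right)} = \frac{6 + G}{2 G}$
$n = -8$ ($n = -8 + 0 \frac{6 - 3}{2 \left(-3\right)} = -8 + 0 \cdot \frac{1}{2} \left(- \frac{1}{3}\right) 3 = -8 + 0 \left(- \frac{1}{2}\right) = -8 + 0 = -8$)
$n T = \left(-8\right) 25 = -200$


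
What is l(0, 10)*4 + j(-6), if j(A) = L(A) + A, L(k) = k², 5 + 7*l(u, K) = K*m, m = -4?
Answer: 30/7 ≈ 4.2857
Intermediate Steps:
l(u, K) = -5/7 - 4*K/7 (l(u, K) = -5/7 + (K*(-4))/7 = -5/7 + (-4*K)/7 = -5/7 - 4*K/7)
j(A) = A + A² (j(A) = A² + A = A + A²)
l(0, 10)*4 + j(-6) = (-5/7 - 4/7*10)*4 - 6*(1 - 6) = (-5/7 - 40/7)*4 - 6*(-5) = -45/7*4 + 30 = -180/7 + 30 = 30/7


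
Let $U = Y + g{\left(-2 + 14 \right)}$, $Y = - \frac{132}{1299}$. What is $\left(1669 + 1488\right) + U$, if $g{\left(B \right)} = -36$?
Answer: $\frac{1351349}{433} \approx 3120.9$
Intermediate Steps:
$Y = - \frac{44}{433}$ ($Y = \left(-132\right) \frac{1}{1299} = - \frac{44}{433} \approx -0.10162$)
$U = - \frac{15632}{433}$ ($U = - \frac{44}{433} - 36 = - \frac{15632}{433} \approx -36.102$)
$\left(1669 + 1488\right) + U = \left(1669 + 1488\right) - \frac{15632}{433} = 3157 - \frac{15632}{433} = \frac{1351349}{433}$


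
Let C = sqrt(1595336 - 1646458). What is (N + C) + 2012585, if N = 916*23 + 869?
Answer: 2034522 + I*sqrt(51122) ≈ 2.0345e+6 + 226.1*I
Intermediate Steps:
N = 21937 (N = 21068 + 869 = 21937)
C = I*sqrt(51122) (C = sqrt(-51122) = I*sqrt(51122) ≈ 226.1*I)
(N + C) + 2012585 = (21937 + I*sqrt(51122)) + 2012585 = 2034522 + I*sqrt(51122)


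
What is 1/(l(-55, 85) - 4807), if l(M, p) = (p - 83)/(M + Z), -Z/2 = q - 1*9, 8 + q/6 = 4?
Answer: -11/52875 ≈ -0.00020804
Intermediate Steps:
q = -24 (q = -48 + 6*4 = -48 + 24 = -24)
Z = 66 (Z = -2*(-24 - 1*9) = -2*(-24 - 9) = -2*(-33) = 66)
l(M, p) = (-83 + p)/(66 + M) (l(M, p) = (p - 83)/(M + 66) = (-83 + p)/(66 + M))
1/(l(-55, 85) - 4807) = 1/((-83 + 85)/(66 - 55) - 4807) = 1/(2/11 - 4807) = 1/(-52875/11) = -11/52875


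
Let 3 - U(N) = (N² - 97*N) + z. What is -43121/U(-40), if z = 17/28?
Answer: 1207388/153373 ≈ 7.8722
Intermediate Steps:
z = 17/28 (z = 17*(1/28) = 17/28 ≈ 0.60714)
U(N) = 67/28 - N² + 97*N (U(N) = 3 - ((N² - 97*N) + 17/28) = 3 - (17/28 + N² - 97*N) = 3 + (-17/28 - N² + 97*N) = 67/28 - N² + 97*N)
-43121/U(-40) = -43121/(67/28 - 1*(-40)² + 97*(-40)) = -43121/(67/28 - 1*1600 - 3880) = -43121/(67/28 - 1600 - 3880) = -43121/(-153373/28) = -43121*(-28/153373) = 1207388/153373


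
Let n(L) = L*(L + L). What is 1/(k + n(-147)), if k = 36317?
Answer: 1/79535 ≈ 1.2573e-5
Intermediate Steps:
n(L) = 2*L**2 (n(L) = L*(2*L) = 2*L**2)
1/(k + n(-147)) = 1/(36317 + 2*(-147)**2) = 1/(36317 + 2*21609) = 1/(36317 + 43218) = 1/79535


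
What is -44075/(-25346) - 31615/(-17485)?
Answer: 314393033/88634962 ≈ 3.5471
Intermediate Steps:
-44075/(-25346) - 31615/(-17485) = -44075*(-1/25346) - 31615*(-1/17485) = 44075/25346 + 6323/3497 = 314393033/88634962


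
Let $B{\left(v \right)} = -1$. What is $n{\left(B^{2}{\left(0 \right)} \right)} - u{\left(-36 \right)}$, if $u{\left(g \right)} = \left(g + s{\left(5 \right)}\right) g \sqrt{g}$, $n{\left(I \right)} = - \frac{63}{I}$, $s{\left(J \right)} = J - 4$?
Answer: $-63 - 7560 i \approx -63.0 - 7560.0 i$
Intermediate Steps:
$s{\left(J \right)} = -4 + J$ ($s{\left(J \right)} = J - 4 = -4 + J$)
$u{\left(g \right)} = g^{\frac{3}{2}} \left(1 + g\right)$ ($u{\left(g \right)} = \left(g + \left(-4 + 5\right)\right) g \sqrt{g} = \left(g + 1\right) g \sqrt{g} = \left(1 + g\right) g \sqrt{g} = g \left(1 + g\right) \sqrt{g} = g^{\frac{3}{2}} \left(1 + g\right)$)
$n{\left(B^{2}{\left(0 \right)} \right)} - u{\left(-36 \right)} = - \frac{63}{\left(-1\right)^{2}} - \left(-36\right)^{\frac{3}{2}} \left(1 - 36\right) = - \frac{63}{1} - - 216 i \left(-35\right) = \left(-63\right) 1 - 7560 i = -63 - 7560 i$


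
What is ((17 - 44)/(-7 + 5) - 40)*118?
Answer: -3127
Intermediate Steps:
((17 - 44)/(-7 + 5) - 40)*118 = (-27/(-2) - 40)*118 = (-27*(-1/2) - 40)*118 = (27/2 - 40)*118 = -53/2*118 = -3127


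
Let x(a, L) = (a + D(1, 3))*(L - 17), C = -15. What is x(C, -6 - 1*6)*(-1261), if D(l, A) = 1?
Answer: -511966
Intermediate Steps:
x(a, L) = (1 + a)*(-17 + L) (x(a, L) = (a + 1)*(L - 17) = (1 + a)*(-17 + L))
x(C, -6 - 1*6)*(-1261) = (-17 + (-6 - 1*6) - 17*(-15) + (-6 - 1*6)*(-15))*(-1261) = (-17 + (-6 - 6) + 255 + (-6 - 6)*(-15))*(-1261) = (-17 - 12 + 255 - 12*(-15))*(-1261) = (-17 - 12 + 255 + 180)*(-1261) = 406*(-1261) = -511966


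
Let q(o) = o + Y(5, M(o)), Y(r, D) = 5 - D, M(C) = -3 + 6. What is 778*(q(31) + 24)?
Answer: 44346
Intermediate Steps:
M(C) = 3
q(o) = 2 + o (q(o) = o + (5 - 1*3) = o + (5 - 3) = o + 2 = 2 + o)
778*(q(31) + 24) = 778*((2 + 31) + 24) = 778*(33 + 24) = 778*57 = 44346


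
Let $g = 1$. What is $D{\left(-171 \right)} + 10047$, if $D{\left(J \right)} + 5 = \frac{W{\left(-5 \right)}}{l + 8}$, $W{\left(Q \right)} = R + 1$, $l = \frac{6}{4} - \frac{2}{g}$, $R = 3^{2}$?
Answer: $\frac{30130}{3} \approx 10043.0$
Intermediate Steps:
$R = 9$
$l = - \frac{1}{2}$ ($l = \frac{6}{4} - \frac{2}{1} = 6 \cdot \frac{1}{4} - 2 = \frac{3}{2} - 2 = - \frac{1}{2} \approx -0.5$)
$W{\left(Q \right)} = 10$ ($W{\left(Q \right)} = 9 + 1 = 10$)
$D{\left(J \right)} = - \frac{11}{3}$ ($D{\left(J \right)} = -5 + \frac{10}{- \frac{1}{2} + 8} = -5 + \frac{10}{\frac{15}{2}} = -5 + 10 \cdot \frac{2}{15} = -5 + \frac{4}{3} = - \frac{11}{3}$)
$D{\left(-171 \right)} + 10047 = - \frac{11}{3} + 10047 = \frac{30130}{3}$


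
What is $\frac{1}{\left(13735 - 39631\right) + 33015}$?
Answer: $\frac{1}{7119} \approx 0.00014047$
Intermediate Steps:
$\frac{1}{\left(13735 - 39631\right) + 33015} = \frac{1}{-25896 + 33015} = \frac{1}{7119}$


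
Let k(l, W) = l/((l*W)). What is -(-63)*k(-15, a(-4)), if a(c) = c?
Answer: -63/4 ≈ -15.750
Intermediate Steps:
k(l, W) = 1/W (k(l, W) = l/((W*l)) = l*(1/(W*l)) = 1/W)
-(-63)*k(-15, a(-4)) = -(-63)/(-4) = -(-63)*(-1)/4 = -63*¼ = -63/4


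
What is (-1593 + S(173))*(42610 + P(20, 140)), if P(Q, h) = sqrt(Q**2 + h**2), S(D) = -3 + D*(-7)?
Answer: -119606270 - 280700*sqrt(2) ≈ -1.2000e+8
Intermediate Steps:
S(D) = -3 - 7*D
(-1593 + S(173))*(42610 + P(20, 140)) = (-1593 + (-3 - 7*173))*(42610 + sqrt(20**2 + 140**2)) = (-1593 + (-3 - 1211))*(42610 + sqrt(400 + 19600)) = (-1593 - 1214)*(42610 + sqrt(20000)) = -2807*(42610 + 100*sqrt(2)) = -119606270 - 280700*sqrt(2)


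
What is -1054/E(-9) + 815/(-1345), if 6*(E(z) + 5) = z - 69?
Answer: 140296/2421 ≈ 57.950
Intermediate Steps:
E(z) = -33/2 + z/6 (E(z) = -5 + (z - 69)/6 = -5 + (-69 + z)/6 = -5 + (-23/2 + z/6) = -33/2 + z/6)
-1054/E(-9) + 815/(-1345) = -1054/(-33/2 + (1/6)*(-9)) + 815/(-1345) = -1054/(-33/2 - 3/2) + 815*(-1/1345) = -1054/(-18) - 163/269 = -1054*(-1/18) - 163/269 = 527/9 - 163/269 = 140296/2421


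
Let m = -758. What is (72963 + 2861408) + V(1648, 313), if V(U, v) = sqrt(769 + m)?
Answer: 2934371 + sqrt(11) ≈ 2.9344e+6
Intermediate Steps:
V(U, v) = sqrt(11) (V(U, v) = sqrt(769 - 758) = sqrt(11))
(72963 + 2861408) + V(1648, 313) = (72963 + 2861408) + sqrt(11) = 2934371 + sqrt(11)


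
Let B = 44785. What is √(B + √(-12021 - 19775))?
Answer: √(44785 + 2*I*√7949) ≈ 211.63 + 0.4213*I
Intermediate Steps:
√(B + √(-12021 - 19775)) = √(44785 + √(-12021 - 19775)) = √(44785 + √(-31796)) = √(44785 + 2*I*√7949)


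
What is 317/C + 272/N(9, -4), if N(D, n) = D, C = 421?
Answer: 117365/3789 ≈ 30.975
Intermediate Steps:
317/C + 272/N(9, -4) = 317/421 + 272/9 = 117365/3789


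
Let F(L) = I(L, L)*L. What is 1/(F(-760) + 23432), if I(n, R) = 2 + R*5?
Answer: 1/2909912 ≈ 3.4365e-7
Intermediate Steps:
I(n, R) = 2 + 5*R
F(L) = L*(2 + 5*L) (F(L) = (2 + 5*L)*L = L*(2 + 5*L))
1/(F(-760) + 23432) = 1/(-760*(2 + 5*(-760)) + 23432) = 1/(-760*(2 - 3800) + 23432) = 1/(-760*(-3798) + 23432) = 1/(2886480 + 23432) = 1/2909912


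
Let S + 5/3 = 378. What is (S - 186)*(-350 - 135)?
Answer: -276935/3 ≈ -92312.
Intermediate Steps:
S = 1129/3 (S = -5/3 + 378 = 1129/3 ≈ 376.33)
(S - 186)*(-350 - 135) = (1129/3 - 186)*(-350 - 135) = (571/3)*(-485) = -276935/3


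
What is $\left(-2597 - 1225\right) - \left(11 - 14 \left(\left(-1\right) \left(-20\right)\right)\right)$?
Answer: $-3553$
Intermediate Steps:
$\left(-2597 - 1225\right) - \left(11 - 14 \left(\left(-1\right) \left(-20\right)\right)\right) = -3822 + \left(14 \cdot 20 - 11\right) = -3822 + \left(280 - 11\right) = -3822 + 269 = -3553$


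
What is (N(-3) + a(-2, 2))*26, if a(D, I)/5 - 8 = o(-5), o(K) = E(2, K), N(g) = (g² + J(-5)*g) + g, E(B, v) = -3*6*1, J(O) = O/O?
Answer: -1222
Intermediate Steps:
J(O) = 1
E(B, v) = -18 (E(B, v) = -18*1 = -18)
N(g) = g² + 2*g (N(g) = (g² + 1*g) + g = (g² + g) + g = (g + g²) + g = g² + 2*g)
o(K) = -18
a(D, I) = -50 (a(D, I) = 40 + 5*(-18) = 40 - 90 = -50)
(N(-3) + a(-2, 2))*26 = (-3*(2 - 3) - 50)*26 = (-3*(-1) - 50)*26 = (3 - 50)*26 = -47*26 = -1222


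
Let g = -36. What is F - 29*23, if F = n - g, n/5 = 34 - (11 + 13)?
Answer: -581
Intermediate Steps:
n = 50 (n = 5*(34 - (11 + 13)) = 5*(34 - 1*24) = 5*(34 - 24) = 5*10 = 50)
F = 86 (F = 50 - 1*(-36) = 50 + 36 = 86)
F - 29*23 = 86 - 29*23 = 86 - 667 = -581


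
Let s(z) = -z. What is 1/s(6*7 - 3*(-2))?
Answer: -1/48 ≈ -0.020833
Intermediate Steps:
1/s(6*7 - 3*(-2)) = 1/(-(6*7 - 3*(-2))) = 1/(-(42 + 6)) = 1/(-1*48) = 1/(-48) = -1/48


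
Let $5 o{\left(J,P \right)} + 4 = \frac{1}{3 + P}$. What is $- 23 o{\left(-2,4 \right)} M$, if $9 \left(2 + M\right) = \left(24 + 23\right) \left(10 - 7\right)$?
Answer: $\frac{8487}{35} \approx 242.49$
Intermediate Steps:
$o{\left(J,P \right)} = - \frac{4}{5} + \frac{1}{5 \left(3 + P\right)}$
$M = \frac{41}{3}$ ($M = -2 + \frac{\left(24 + 23\right) \left(10 - 7\right)}{9} = -2 + \frac{47 \cdot 3}{9} = -2 + \frac{1}{9} \cdot 141 = -2 + \frac{47}{3} = \frac{41}{3} \approx 13.667$)
$- 23 o{\left(-2,4 \right)} M = - 23 \frac{-11 - 16}{5 \left(3 + 4\right)} \frac{41}{3} = - 23 \frac{-11 - 16}{5 \cdot 7} \cdot \frac{41}{3} = - 23 \cdot \frac{1}{5} \cdot \frac{1}{7} \left(-27\right) \frac{41}{3} = \left(-23\right) \left(- \frac{27}{35}\right) \frac{41}{3} = \frac{621}{35} \cdot \frac{41}{3} = \frac{8487}{35}$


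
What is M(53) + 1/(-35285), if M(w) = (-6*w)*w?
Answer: -594693391/35285 ≈ -16854.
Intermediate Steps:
M(w) = -6*w²
M(53) + 1/(-35285) = -6*53² + 1/(-35285) = -6*2809 - 1/35285 = -16854 - 1/35285 = -594693391/35285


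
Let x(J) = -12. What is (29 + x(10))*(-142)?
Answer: -2414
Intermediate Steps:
(29 + x(10))*(-142) = (29 - 12)*(-142) = 17*(-142) = -2414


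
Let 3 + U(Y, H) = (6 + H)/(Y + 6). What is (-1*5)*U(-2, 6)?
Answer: 0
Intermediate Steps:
U(Y, H) = -3 + (6 + H)/(6 + Y) (U(Y, H) = -3 + (6 + H)/(Y + 6) = -3 + (6 + H)/(6 + Y))
(-1*5)*U(-2, 6) = (-1*5)*((-12 + 6 - 3*(-2))/(6 - 2)) = -5*(-12 + 6 + 6)/4 = -5*0/4 = -5*0 = 0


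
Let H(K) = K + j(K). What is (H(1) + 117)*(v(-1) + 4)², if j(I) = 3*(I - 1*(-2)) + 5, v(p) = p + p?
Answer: 528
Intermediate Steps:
v(p) = 2*p
j(I) = 11 + 3*I (j(I) = 3*(I + 2) + 5 = 3*(2 + I) + 5 = (6 + 3*I) + 5 = 11 + 3*I)
H(K) = 11 + 4*K (H(K) = K + (11 + 3*K) = 11 + 4*K)
(H(1) + 117)*(v(-1) + 4)² = ((11 + 4*1) + 117)*(2*(-1) + 4)² = ((11 + 4) + 117)*(-2 + 4)² = (15 + 117)*2² = 132*4 = 528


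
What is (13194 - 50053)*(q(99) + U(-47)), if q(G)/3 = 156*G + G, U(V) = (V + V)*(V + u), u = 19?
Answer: -1815711199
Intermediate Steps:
U(V) = 2*V*(19 + V) (U(V) = (V + V)*(V + 19) = (2*V)*(19 + V) = 2*V*(19 + V))
q(G) = 471*G (q(G) = 3*(156*G + G) = 3*(157*G) = 471*G)
(13194 - 50053)*(q(99) + U(-47)) = (13194 - 50053)*(471*99 + 2*(-47)*(19 - 47)) = -36859*(46629 + 2*(-47)*(-28)) = -36859*(46629 + 2632) = -36859*49261 = -1815711199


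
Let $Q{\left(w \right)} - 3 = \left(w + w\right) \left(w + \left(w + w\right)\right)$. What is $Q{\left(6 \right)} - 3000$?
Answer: $-2781$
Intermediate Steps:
$Q{\left(w \right)} = 3 + 6 w^{2}$ ($Q{\left(w \right)} = 3 + \left(w + w\right) \left(w + \left(w + w\right)\right) = 3 + 2 w \left(w + 2 w\right) = 3 + 2 w 3 w = 3 + 6 w^{2}$)
$Q{\left(6 \right)} - 3000 = \left(3 + 6 \cdot 6^{2}\right) - 3000 = \left(3 + 6 \cdot 36\right) - 3000 = \left(3 + 216\right) - 3000 = 219 - 3000 = -2781$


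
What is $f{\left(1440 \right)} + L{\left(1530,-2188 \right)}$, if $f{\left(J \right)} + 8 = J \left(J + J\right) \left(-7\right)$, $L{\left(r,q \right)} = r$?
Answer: $-29028878$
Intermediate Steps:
$f{\left(J \right)} = -8 - 14 J^{2}$ ($f{\left(J \right)} = -8 + J \left(J + J\right) \left(-7\right) = -8 + J 2 J \left(-7\right) = -8 + 2 J^{2} \left(-7\right) = -8 - 14 J^{2}$)
$f{\left(1440 \right)} + L{\left(1530,-2188 \right)} = \left(-8 - 14 \cdot 1440^{2}\right) + 1530 = \left(-8 - 29030400\right) + 1530 = -29030408 + 1530 = -29028878$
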